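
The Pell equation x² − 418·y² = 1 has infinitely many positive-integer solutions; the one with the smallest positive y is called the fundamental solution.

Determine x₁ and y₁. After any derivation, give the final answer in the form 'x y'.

√418 → a₀=20, period (2,4,20,4,2,40); ℓ=6 even so k=5
i=0: a=20 ⇒ p=20, q=1
…
i=4: a=4 ⇒ p=15068, q=737
i=5: a=2 ⇒ p=33857, q=1656
→ (33857, 1656).  Check: 33857²=1146296449, 418·1656²=1146296448, difference 1.

33857 1656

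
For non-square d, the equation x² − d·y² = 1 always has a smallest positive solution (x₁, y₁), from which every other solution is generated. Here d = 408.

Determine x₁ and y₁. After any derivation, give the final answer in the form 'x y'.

101 5

√408 = [20; 5,40, …], period ℓ=2 (even) → k=1
a_0=20:  p_0=20·1+0=20,  q_0=20·0+1=1
a_1=5:  p_1=5·20+1=101,  q_1=5·1+0=5
fundamental: x₁=101, y₁=5  (since 10201 − 408·25 = 1)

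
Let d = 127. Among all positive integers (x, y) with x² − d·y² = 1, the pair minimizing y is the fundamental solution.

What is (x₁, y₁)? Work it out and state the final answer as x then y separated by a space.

[11; 3,1,2,2,7,11,7,2,2,1,3,22] for √127; ℓ=12 ⇒ convergent index 11
a_0=11:  p_0=11·1+0=11,  q_0=11·0+1=1
…
a_5=7:  p_5=7·293+124=2175,  q_5=7·26+11=193
…
a_7=7:  p_7=7·24218+2175=171701,  q_7=7·2149+193=15236
a_8=2:  p_8=2·171701+24218=367620,  q_8=2·15236+2149=32621
a_9=2:  p_9=2·367620+171701=906941,  q_9=2·32621+15236=80478
a_10=1:  p_10=1·906941+367620=1274561,  q_10=1·80478+32621=113099
a_11=3:  p_11=3·1274561+906941=4730624,  q_11=3·113099+80478=419775
(x₁, y₁) = (4730624, 419775);  4730624² − 127·419775² = 1 ✓

4730624 419775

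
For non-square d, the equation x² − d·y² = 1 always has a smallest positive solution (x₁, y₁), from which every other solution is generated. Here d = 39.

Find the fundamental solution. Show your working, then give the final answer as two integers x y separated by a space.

25 4

√39 → a₀=6, period (4,12); ℓ=2 even so k=1
step 0: (6, 1)  from 6·(1,0) + (0,1)
step 1: (25, 4)  from 4·(6,1) + (1,0)
→ (25, 4).  Check: 25²=625, 39·4²=624, difference 1.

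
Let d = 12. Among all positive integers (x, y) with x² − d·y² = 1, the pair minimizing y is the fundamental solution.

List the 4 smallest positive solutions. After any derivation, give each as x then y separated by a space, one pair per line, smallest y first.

7 2
97 28
1351 390
18817 5432

[3; 2,6] for √12; ℓ=2 ⇒ convergent index 1
a_0=3:  p_0=3·1+0=3,  q_0=3·0+1=1
a_1=2:  p_1=2·3+1=7,  q_1=2·1+0=2
(x₁, y₁) = (7, 2);  7² − 12·2² = 1 ✓
n=2: (7,2)∘(7,2) = (7·7+12·2·2, 7·2+2·7) = (97,28)
n=3: (97,28)∘(7,2) = (7·97+12·2·28, 7·28+2·97) = (1351,390)
n=4: (1351,390)∘(7,2) = (7·1351+12·2·390, 7·390+2·1351) = (18817,5432)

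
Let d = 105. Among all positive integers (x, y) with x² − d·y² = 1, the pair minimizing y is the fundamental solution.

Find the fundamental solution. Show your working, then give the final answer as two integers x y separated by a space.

d=105: √d = [10; 4,20] (ℓ=2, even), read p_1/q_1
i=0: a=10 ⇒ p=10, q=1
i=1: a=4 ⇒ p=41, q=4
→ (41, 4).  Check: 41²=1681, 105·4²=1680, difference 1.

41 4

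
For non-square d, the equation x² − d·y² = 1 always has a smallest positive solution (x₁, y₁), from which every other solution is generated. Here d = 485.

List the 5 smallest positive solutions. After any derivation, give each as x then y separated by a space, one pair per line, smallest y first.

969 44
1877921 85272
3639409929 165257092
7053174564481 320268159024
13669048666554249 620679526931420

√485 → a₀=22, period (44); ℓ=1 odd so k=1
i=0: a=22 ⇒ p=22, q=1
i=1: a=44 ⇒ p=969, q=44
fundamental: x₁=969, y₁=44  (since 938961 − 485·1936 = 1)
(969+44√485)^2 = 1877921 + 85272√485
(969+44√485)^3 = 3639409929 + 165257092√485
(969+44√485)^4 = 7053174564481 + 320268159024√485
(969+44√485)^5 = 13669048666554249 + 620679526931420√485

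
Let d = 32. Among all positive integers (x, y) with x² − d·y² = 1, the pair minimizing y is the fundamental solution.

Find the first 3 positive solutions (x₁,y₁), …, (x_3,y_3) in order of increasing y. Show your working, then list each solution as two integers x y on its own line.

√32 = [5; 1,1,1,10, …], period ℓ=4 (even) → k=3
a_0=5:  p_0=5·1+0=5,  q_0=5·0+1=1
a_1=1:  p_1=1·5+1=6,  q_1=1·1+0=1
a_2=1:  p_2=1·6+5=11,  q_2=1·1+1=2
a_3=1:  p_3=1·11+6=17,  q_3=1·2+1=3
→ (17, 3).  Check: 17²=289, 32·3²=288, difference 1.
n=2: (17,3)∘(17,3) = (17·17+32·3·3, 17·3+3·17) = (577,102)
n=3: (577,102)∘(17,3) = (17·577+32·3·102, 17·102+3·577) = (19601,3465)

17 3
577 102
19601 3465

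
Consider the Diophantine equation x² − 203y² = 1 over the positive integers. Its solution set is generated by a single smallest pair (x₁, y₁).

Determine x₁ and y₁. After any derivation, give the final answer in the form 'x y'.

57 4

√203 → a₀=14, period (4,28); ℓ=2 even so k=1
k=0  a_k=14  p_k/q_k = 14/1
k=1  a_k=4  p_k/q_k = 57/4
(x₁, y₁) = (57, 4);  57² − 203·4² = 1 ✓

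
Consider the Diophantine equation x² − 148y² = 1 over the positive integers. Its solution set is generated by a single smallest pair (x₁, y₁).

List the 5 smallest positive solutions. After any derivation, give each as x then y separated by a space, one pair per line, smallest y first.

d=148: √d = [12; 6,24] (ℓ=2, even), read p_1/q_1
a_0=12:  p_0=12·1+0=12,  q_0=12·0+1=1
a_1=6:  p_1=6·12+1=73,  q_1=6·1+0=6
→ (73, 6).  Check: 73²=5329, 148·6²=5328, difference 1.
k=2:  x_2 = 73·73+148·6·6 = 10657,  y_2 = 73·6+6·73 = 876
k=3:  x_3 = 73·10657+148·6·876 = 1555849,  y_3 = 73·876+6·10657 = 127890
k=4:  x_4 = 73·1555849+148·6·127890 = 227143297,  y_4 = 73·127890+6·1555849 = 18671064
k=5:  x_5 = 73·227143297+148·6·18671064 = 33161365513,  y_5 = 73·18671064+6·227143297 = 2725847454

73 6
10657 876
1555849 127890
227143297 18671064
33161365513 2725847454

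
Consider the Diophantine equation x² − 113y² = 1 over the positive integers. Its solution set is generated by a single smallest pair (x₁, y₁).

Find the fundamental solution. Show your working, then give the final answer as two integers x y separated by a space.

√113 → a₀=10, period (1,1,1,2,2,1,1,1,20); ℓ=9 odd so k=17
i=0: a=10 ⇒ p=10, q=1
i=1: a=1 ⇒ p=11, q=1
i=2: a=1 ⇒ p=21, q=2
…
i=4: a=2 ⇒ p=85, q=8
i=5: a=2 ⇒ p=202, q=19
…
i=9: a=20 ⇒ p=16009, q=1506
i=10: a=1 ⇒ p=16785, q=1579
…
i=13: a=2 ⇒ p=131952, q=12413
i=14: a=2 ⇒ p=313483, q=29490
i=15: a=1 ⇒ p=445435, q=41903
i=16: a=1 ⇒ p=758918, q=71393
i=17: a=1 ⇒ p=1204353, q=113296
fundamental: x₁=1204353, y₁=113296  (since 1450466148609 − 113·12835983616 = 1)

1204353 113296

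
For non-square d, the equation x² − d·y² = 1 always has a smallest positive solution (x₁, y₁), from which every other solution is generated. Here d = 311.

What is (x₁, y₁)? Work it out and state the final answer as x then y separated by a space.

√311 → a₀=17, period (1,1,1,2,1,…,1,1,34); ℓ=16 even so k=15
i=0: a=17 ⇒ p=17, q=1
…
i=2: a=1 ⇒ p=35, q=2
…
i=4: a=2 ⇒ p=141, q=8
…
i=7: a=3 ⇒ p=4109, q=233
…
i=9: a=3 ⇒ p=217583, q=12338
…
i=13: a=1 ⇒ p=6159373, q=349266
i=14: a=1 ⇒ p=10724507, q=608131
i=15: a=1 ⇒ p=16883880, q=957397
(x₁, y₁) = (16883880, 957397);  16883880² − 311·957397² = 1 ✓

16883880 957397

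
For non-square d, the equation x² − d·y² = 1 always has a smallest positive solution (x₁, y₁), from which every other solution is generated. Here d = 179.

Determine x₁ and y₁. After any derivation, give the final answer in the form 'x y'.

√179 = [13; 2,1,1,1,3,…,1,2,26, …], period ℓ=14 (even) → k=13
i=0: a=13 ⇒ p=13, q=1
i=1: a=2 ⇒ p=27, q=2
i=2: a=1 ⇒ p=40, q=3
…
i=4: a=1 ⇒ p=107, q=8
…
i=6: a=5 ⇒ p=2047, q=153
…
i=9: a=3 ⇒ p=438125, q=32747
…
i=12: a=1 ⇒ p=1588459, q=118727
i=13: a=2 ⇒ p=4190210, q=313191
(x₁, y₁) = (4190210, 313191);  4190210² − 179·313191² = 1 ✓

4190210 313191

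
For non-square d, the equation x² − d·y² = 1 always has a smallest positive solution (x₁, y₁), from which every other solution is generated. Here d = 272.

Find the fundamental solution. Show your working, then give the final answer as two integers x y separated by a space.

√272 → a₀=16, period (2,32); ℓ=2 even so k=1
i=0: a=16 ⇒ p=16, q=1
i=1: a=2 ⇒ p=33, q=2
(x₁, y₁) = (33, 2);  33² − 272·2² = 1 ✓

33 2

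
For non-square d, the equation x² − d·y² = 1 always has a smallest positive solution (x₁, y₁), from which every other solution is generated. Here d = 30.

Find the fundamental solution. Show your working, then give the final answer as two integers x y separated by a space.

√30 → a₀=5, period (2,10); ℓ=2 even so k=1
k=0  a_k=5  p_k/q_k = 5/1
k=1  a_k=2  p_k/q_k = 11/2
(x₁, y₁) = (11, 2);  11² − 30·2² = 1 ✓

11 2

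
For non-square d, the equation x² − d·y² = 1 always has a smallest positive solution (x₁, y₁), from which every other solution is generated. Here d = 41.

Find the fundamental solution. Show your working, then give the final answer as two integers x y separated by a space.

2049 320

d=41: √d = [6; 2,2,12] (ℓ=3, odd), read p_5/q_5
i=0: a=6 ⇒ p=6, q=1
i=1: a=2 ⇒ p=13, q=2
i=2: a=2 ⇒ p=32, q=5
i=3: a=12 ⇒ p=397, q=62
i=4: a=2 ⇒ p=826, q=129
i=5: a=2 ⇒ p=2049, q=320
(x₁, y₁) = (2049, 320);  2049² − 41·320² = 1 ✓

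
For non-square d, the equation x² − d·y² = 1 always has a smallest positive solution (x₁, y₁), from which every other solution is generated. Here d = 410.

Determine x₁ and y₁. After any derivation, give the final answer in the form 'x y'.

d=410: √d = [20; 4,40] (ℓ=2, even), read p_1/q_1
k=0  a_k=20  p_k/q_k = 20/1
k=1  a_k=4  p_k/q_k = 81/4
→ (81, 4).  Check: 81²=6561, 410·4²=6560, difference 1.

81 4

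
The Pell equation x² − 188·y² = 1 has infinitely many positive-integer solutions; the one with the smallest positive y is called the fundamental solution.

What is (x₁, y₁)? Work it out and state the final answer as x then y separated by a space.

4607 336

[13; 1,2,2,6,2,2,1,26] for √188; ℓ=8 ⇒ convergent index 7
k=0  a_k=13  p_k/q_k = 13/1
…
k=3  a_k=2  p_k/q_k = 96/7
…
k=5  a_k=2  p_k/q_k = 1330/97
k=6  a_k=2  p_k/q_k = 3277/239
k=7  a_k=1  p_k/q_k = 4607/336
(x₁, y₁) = (4607, 336);  4607² − 188·336² = 1 ✓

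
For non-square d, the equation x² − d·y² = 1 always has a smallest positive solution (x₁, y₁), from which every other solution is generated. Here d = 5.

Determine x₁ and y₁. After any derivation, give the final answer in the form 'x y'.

[2; 4] for √5; ℓ=1 ⇒ convergent index 1
step 0: (2, 1)  from 2·(1,0) + (0,1)
step 1: (9, 4)  from 4·(2,1) + (1,0)
→ (9, 4).  Check: 9²=81, 5·4²=80, difference 1.

9 4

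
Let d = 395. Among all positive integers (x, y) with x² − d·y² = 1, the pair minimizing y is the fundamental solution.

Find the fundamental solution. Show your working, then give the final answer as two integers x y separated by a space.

159 8

[19; 1,6,1,38] for √395; ℓ=4 ⇒ convergent index 3
a_0=19:  p_0=19·1+0=19,  q_0=19·0+1=1
a_1=1:  p_1=1·19+1=20,  q_1=1·1+0=1
a_2=6:  p_2=6·20+19=139,  q_2=6·1+1=7
a_3=1:  p_3=1·139+20=159,  q_3=1·7+1=8
→ (159, 8).  Check: 159²=25281, 395·8²=25280, difference 1.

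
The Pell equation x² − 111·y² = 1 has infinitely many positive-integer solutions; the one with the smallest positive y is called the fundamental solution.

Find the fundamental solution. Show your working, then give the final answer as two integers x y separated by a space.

d=111: √d = [10; 1,1,6,1,1,20] (ℓ=6, even), read p_5/q_5
k=0  a_k=10  p_k/q_k = 10/1
k=1  a_k=1  p_k/q_k = 11/1
k=2  a_k=1  p_k/q_k = 21/2
k=3  a_k=6  p_k/q_k = 137/13
k=4  a_k=1  p_k/q_k = 158/15
k=5  a_k=1  p_k/q_k = 295/28
(x₁, y₁) = (295, 28);  295² − 111·28² = 1 ✓

295 28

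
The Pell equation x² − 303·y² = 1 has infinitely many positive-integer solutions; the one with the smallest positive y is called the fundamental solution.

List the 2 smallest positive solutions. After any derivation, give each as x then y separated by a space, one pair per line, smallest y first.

2524 145
12741151 731960

√303 = [17; 2,2,5,2,2,34, …], period ℓ=6 (even) → k=5
a_0=17:  p_0=17·1+0=17,  q_0=17·0+1=1
a_1=2:  p_1=2·17+1=35,  q_1=2·1+0=2
a_2=2:  p_2=2·35+17=87,  q_2=2·2+1=5
a_3=5:  p_3=5·87+35=470,  q_3=5·5+2=27
a_4=2:  p_4=2·470+87=1027,  q_4=2·27+5=59
a_5=2:  p_5=2·1027+470=2524,  q_5=2·59+27=145
→ (2524, 145).  Check: 2524²=6370576, 303·145²=6370575, difference 1.
(x_2, y_2) = (2524·2524 + 303·145·145, 2524·145 + 145·2524) = (12741151, 731960)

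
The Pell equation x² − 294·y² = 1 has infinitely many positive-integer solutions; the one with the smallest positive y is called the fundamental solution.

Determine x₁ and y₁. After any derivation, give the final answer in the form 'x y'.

[17; 6,1,4,1,6,34] for √294; ℓ=6 ⇒ convergent index 5
i=0: a=17 ⇒ p=17, q=1
…
i=4: a=1 ⇒ p=703, q=41
i=5: a=6 ⇒ p=4801, q=280
fundamental: x₁=4801, y₁=280  (since 23049601 − 294·78400 = 1)

4801 280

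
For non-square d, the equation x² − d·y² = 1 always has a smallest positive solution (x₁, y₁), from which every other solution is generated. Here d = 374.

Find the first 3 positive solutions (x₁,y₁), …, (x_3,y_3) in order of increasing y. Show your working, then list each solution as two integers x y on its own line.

√374 → a₀=19, period (2,1,18,1,2,38); ℓ=6 even so k=5
step 0: (19, 1)  from 19·(1,0) + (0,1)
step 1: (39, 2)  from 2·(19,1) + (1,0)
…
step 4: (1141, 59)  from 1·(1083,56) + (58,3)
step 5: (3365, 174)  from 2·(1141,59) + (1083,56)
→ (3365, 174).  Check: 3365²=11323225, 374·174²=11323224, difference 1.
(3365+174√374)^2 = 22646449 + 1171020√374
(3365+174√374)^3 = 152410598405 + 7880964426√374

3365 174
22646449 1171020
152410598405 7880964426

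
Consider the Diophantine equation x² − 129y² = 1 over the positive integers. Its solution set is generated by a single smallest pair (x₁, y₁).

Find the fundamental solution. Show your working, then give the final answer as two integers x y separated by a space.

√129 = [11; 2,1,3,1,6,1,3,1,2,22, …], period ℓ=10 (even) → k=9
i=0: a=11 ⇒ p=11, q=1
i=1: a=2 ⇒ p=23, q=2
…
i=6: a=1 ⇒ p=1238, q=109
i=7: a=3 ⇒ p=4793, q=422
i=8: a=1 ⇒ p=6031, q=531
i=9: a=2 ⇒ p=16855, q=1484
→ (16855, 1484).  Check: 16855²=284091025, 129·1484²=284091024, difference 1.

16855 1484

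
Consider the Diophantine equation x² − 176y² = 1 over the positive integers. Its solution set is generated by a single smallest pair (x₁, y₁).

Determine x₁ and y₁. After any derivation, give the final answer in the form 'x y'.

√176 = [13; 3,1,3,26, …], period ℓ=4 (even) → k=3
a_0=13:  p_0=13·1+0=13,  q_0=13·0+1=1
…
a_2=1:  p_2=1·40+13=53,  q_2=1·3+1=4
a_3=3:  p_3=3·53+40=199,  q_3=3·4+3=15
fundamental: x₁=199, y₁=15  (since 39601 − 176·225 = 1)

199 15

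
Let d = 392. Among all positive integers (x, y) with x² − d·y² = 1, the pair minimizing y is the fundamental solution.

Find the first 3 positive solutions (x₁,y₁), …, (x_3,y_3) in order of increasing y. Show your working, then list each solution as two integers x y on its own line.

[19; 1,3,1,38] for √392; ℓ=4 ⇒ convergent index 3
i=0: a=19 ⇒ p=19, q=1
…
i=2: a=3 ⇒ p=79, q=4
i=3: a=1 ⇒ p=99, q=5
fundamental: x₁=99, y₁=5  (since 9801 − 392·25 = 1)
k=2:  x_2 = 99·99+392·5·5 = 19601,  y_2 = 99·5+5·99 = 990
k=3:  x_3 = 99·19601+392·5·990 = 3880899,  y_3 = 99·990+5·19601 = 196015

99 5
19601 990
3880899 196015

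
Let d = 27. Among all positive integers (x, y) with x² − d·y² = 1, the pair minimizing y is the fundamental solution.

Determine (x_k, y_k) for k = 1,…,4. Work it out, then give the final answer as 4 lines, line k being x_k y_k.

√27 = [5; 5,10, …], period ℓ=2 (even) → k=1
i=0: a=5 ⇒ p=5, q=1
i=1: a=5 ⇒ p=26, q=5
fundamental: x₁=26, y₁=5  (since 676 − 27·25 = 1)
k=2:  x_2 = 26·26+27·5·5 = 1351,  y_2 = 26·5+5·26 = 260
k=3:  x_3 = 26·1351+27·5·260 = 70226,  y_3 = 26·260+5·1351 = 13515
k=4:  x_4 = 26·70226+27·5·13515 = 3650401,  y_4 = 26·13515+5·70226 = 702520

26 5
1351 260
70226 13515
3650401 702520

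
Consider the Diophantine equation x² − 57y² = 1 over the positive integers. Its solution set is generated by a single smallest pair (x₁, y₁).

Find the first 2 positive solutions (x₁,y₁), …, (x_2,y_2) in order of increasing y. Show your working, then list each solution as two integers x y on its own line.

151 20
45601 6040

√57 = [7; 1,1,4,1,1,14, …], period ℓ=6 (even) → k=5
i=0: a=7 ⇒ p=7, q=1
i=1: a=1 ⇒ p=8, q=1
…
i=4: a=1 ⇒ p=83, q=11
i=5: a=1 ⇒ p=151, q=20
(x₁, y₁) = (151, 20);  151² − 57·20² = 1 ✓
(151+20√57)^2 = 45601 + 6040√57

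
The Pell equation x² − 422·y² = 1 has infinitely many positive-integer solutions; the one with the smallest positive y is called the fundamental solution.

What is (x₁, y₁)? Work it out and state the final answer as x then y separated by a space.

d=422: √d = [20; 1,1,5,2,1,…,1,1,40] (ℓ=14, even), read p_13/q_13
step 0: (20, 1)  from 20·(1,0) + (0,1)
step 1: (21, 1)  from 1·(20,1) + (1,0)
step 2: (41, 2)  from 1·(21,1) + (20,1)
step 3: (226, 11)  from 5·(41,2) + (21,1)
step 4: (493, 24)  from 2·(226,11) + (41,2)
…
step 6: (2650, 129)  from 3·(719,35) + (493,24)
…
step 9: (217526, 10589)  from 1·(163807,7974) + (53719,2615)
step 10: (598859, 29152)  from 2·(217526,10589) + (163807,7974)
step 11: (3211821, 156349)  from 5·(598859,29152) + (217526,10589)
step 12: (3810680, 185501)  from 1·(3211821,156349) + (598859,29152)
step 13: (7022501, 341850)  from 1·(3810680,185501) + (3211821,156349)
fundamental: x₁=7022501, y₁=341850  (since 49315520295001 − 422·116861422500 = 1)

7022501 341850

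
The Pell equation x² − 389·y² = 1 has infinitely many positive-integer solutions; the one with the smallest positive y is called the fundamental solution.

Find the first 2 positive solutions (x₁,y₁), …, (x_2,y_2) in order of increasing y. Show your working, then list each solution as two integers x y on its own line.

3287049 166660
21609382256801 1095639172680

[19; 1,2,1,1,1,1,2,1,38] for √389; ℓ=9 ⇒ convergent index 17
i=0: a=19 ⇒ p=19, q=1
…
i=3: a=1 ⇒ p=79, q=4
…
i=6: a=1 ⇒ p=355, q=18
i=7: a=2 ⇒ p=927, q=47
…
i=9: a=38 ⇒ p=49643, q=2517
…
i=11: a=2 ⇒ p=151493, q=7681
…
i=15: a=1 ⇒ p=910240, q=46151
i=16: a=2 ⇒ p=2376809, q=120509
i=17: a=1 ⇒ p=3287049, q=166660
fundamental: x₁=3287049, y₁=166660  (since 10804691128401 − 389·27775555600 = 1)
k=2:  x_2 = 3287049·3287049+389·166660·166660 = 21609382256801,  y_2 = 3287049·166660+166660·3287049 = 1095639172680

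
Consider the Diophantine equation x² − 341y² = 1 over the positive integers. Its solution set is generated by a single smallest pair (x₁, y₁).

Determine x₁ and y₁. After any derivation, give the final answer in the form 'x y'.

10626551 575460

d=341: √d = [18; 2,6,1,8,2,…,6,2,36] (ℓ=14, even), read p_13/q_13
step 0: (18, 1)  from 18·(1,0) + (0,1)
step 1: (37, 2)  from 2·(18,1) + (1,0)
…
step 3: (277, 15)  from 1·(240,13) + (37,2)
…
step 6: (7645, 414)  from 1·(5189,281) + (2456,133)
step 7: (20479, 1109)  from 2·(7645,414) + (5189,281)
…
step 11: (718667, 38918)  from 1·(641940,34763) + (76727,4155)
step 12: (4953942, 268271)  from 6·(718667,38918) + (641940,34763)
step 13: (10626551, 575460)  from 2·(4953942,268271) + (718667,38918)
→ (10626551, 575460).  Check: 10626551²=112923586155601, 341·575460²=112923586155600, difference 1.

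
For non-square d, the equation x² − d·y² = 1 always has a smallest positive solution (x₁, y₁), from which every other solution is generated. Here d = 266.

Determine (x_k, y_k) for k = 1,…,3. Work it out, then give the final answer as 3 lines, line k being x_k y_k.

685 42
938449 57540
1285674445 78829758

[16; 3,4,3,32] for √266; ℓ=4 ⇒ convergent index 3
a_0=16:  p_0=16·1+0=16,  q_0=16·0+1=1
a_1=3:  p_1=3·16+1=49,  q_1=3·1+0=3
a_2=4:  p_2=4·49+16=212,  q_2=4·3+1=13
a_3=3:  p_3=3·212+49=685,  q_3=3·13+3=42
→ (685, 42).  Check: 685²=469225, 266·42²=469224, difference 1.
k=2:  x_2 = 685·685+266·42·42 = 938449,  y_2 = 685·42+42·685 = 57540
k=3:  x_3 = 685·938449+266·42·57540 = 1285674445,  y_3 = 685·57540+42·938449 = 78829758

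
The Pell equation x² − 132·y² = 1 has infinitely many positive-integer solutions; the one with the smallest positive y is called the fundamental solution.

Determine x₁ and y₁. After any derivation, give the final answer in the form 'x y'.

23 2

√132 = [11; 2,22, …], period ℓ=2 (even) → k=1
step 0: (11, 1)  from 11·(1,0) + (0,1)
step 1: (23, 2)  from 2·(11,1) + (1,0)
fundamental: x₁=23, y₁=2  (since 529 − 132·4 = 1)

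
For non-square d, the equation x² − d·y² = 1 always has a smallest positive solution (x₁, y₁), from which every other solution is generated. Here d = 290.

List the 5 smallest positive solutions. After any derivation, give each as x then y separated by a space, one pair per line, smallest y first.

√290 → a₀=17, period (34); ℓ=1 odd so k=1
step 0: (17, 1)  from 17·(1,0) + (0,1)
step 1: (579, 34)  from 34·(17,1) + (1,0)
fundamental: x₁=579, y₁=34  (since 335241 − 290·1156 = 1)
k=2:  x_2 = 579·579+290·34·34 = 670481,  y_2 = 579·34+34·579 = 39372
k=3:  x_3 = 579·670481+290·34·39372 = 776416419,  y_3 = 579·39372+34·670481 = 45592742
k=4:  x_4 = 579·776416419+290·34·45592742 = 899089542721,  y_4 = 579·45592742+34·776416419 = 52796355864
k=5:  x_5 = 579·899089542721+290·34·52796355864 = 1041144914054499,  y_5 = 579·52796355864+34·899089542721 = 61138134497770

579 34
670481 39372
776416419 45592742
899089542721 52796355864
1041144914054499 61138134497770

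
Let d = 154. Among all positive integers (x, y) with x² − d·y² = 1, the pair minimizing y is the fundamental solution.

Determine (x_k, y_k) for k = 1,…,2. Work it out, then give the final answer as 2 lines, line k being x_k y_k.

[12; 2,2,3,1,2,1,3,2,2,24] for √154; ℓ=10 ⇒ convergent index 9
i=0: a=12 ⇒ p=12, q=1
i=1: a=2 ⇒ p=25, q=2
…
i=3: a=3 ⇒ p=211, q=17
i=4: a=1 ⇒ p=273, q=22
…
i=8: a=2 ⇒ p=8724, q=703
i=9: a=2 ⇒ p=21295, q=1716
(x₁, y₁) = (21295, 1716);  21295² − 154·1716² = 1 ✓
(21295+1716√154)^2 = 906954049 + 73084440√154

21295 1716
906954049 73084440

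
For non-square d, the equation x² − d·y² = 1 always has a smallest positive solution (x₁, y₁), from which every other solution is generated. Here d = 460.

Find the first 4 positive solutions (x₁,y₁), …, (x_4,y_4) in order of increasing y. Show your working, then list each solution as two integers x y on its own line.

2535751 118230
12860066268001 599603681460
65219851798297071751 3040891269731634690
330762608834754335913072001 15421886156225925189922920

√460 = [21; 2,4,3,1,2,10,2,1,3,4,2,42, …], period ℓ=12 (even) → k=11
a_0=21:  p_0=21·1+0=21,  q_0=21·0+1=1
a_1=2:  p_1=2·21+1=43,  q_1=2·1+0=2
…
a_3=3:  p_3=3·193+43=622,  q_3=3·9+2=29
a_4=1:  p_4=1·622+193=815,  q_4=1·29+9=38
…
a_10=4:  p_10=4·265693+72257=1135029,  q_10=4·12388+3369=52921
a_11=2:  p_11=2·1135029+265693=2535751,  q_11=2·52921+12388=118230
(x₁, y₁) = (2535751, 118230);  2535751² − 460·118230² = 1 ✓
n=2: (2535751,118230)∘(2535751,118230) = (2535751·2535751+460·118230·118230, 2535751·118230+118230·2535751) = (12860066268001,599603681460)
n=3: (12860066268001,599603681460)∘(2535751,118230) = (2535751·12860066268001+460·118230·599603681460, 2535751·599603681460+118230·12860066268001) = (65219851798297071751,3040891269731634690)
n=4: (65219851798297071751,3040891269731634690)∘(2535751,118230) = (2535751·65219851798297071751+460·118230·3040891269731634690, 2535751·3040891269731634690+118230·65219851798297071751) = (330762608834754335913072001,15421886156225925189922920)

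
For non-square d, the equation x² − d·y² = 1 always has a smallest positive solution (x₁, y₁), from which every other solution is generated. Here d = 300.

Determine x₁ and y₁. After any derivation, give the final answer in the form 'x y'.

√300 = [17; 3,8,3,34, …], period ℓ=4 (even) → k=3
a_0=17:  p_0=17·1+0=17,  q_0=17·0+1=1
a_1=3:  p_1=3·17+1=52,  q_1=3·1+0=3
a_2=8:  p_2=8·52+17=433,  q_2=8·3+1=25
a_3=3:  p_3=3·433+52=1351,  q_3=3·25+3=78
→ (1351, 78).  Check: 1351²=1825201, 300·78²=1825200, difference 1.

1351 78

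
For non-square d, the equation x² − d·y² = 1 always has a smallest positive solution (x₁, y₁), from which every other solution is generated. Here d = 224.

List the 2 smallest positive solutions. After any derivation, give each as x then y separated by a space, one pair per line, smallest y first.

15 1
449 30

√224 → a₀=14, period (1,28); ℓ=2 even so k=1
i=0: a=14 ⇒ p=14, q=1
i=1: a=1 ⇒ p=15, q=1
(x₁, y₁) = (15, 1);  15² − 224·1² = 1 ✓
n=2: (15,1)∘(15,1) = (15·15+224·1·1, 15·1+1·15) = (449,30)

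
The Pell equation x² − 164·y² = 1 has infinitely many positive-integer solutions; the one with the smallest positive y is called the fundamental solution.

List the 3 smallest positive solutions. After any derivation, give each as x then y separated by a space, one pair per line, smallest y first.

[12; 1,4,6,4,1,24] for √164; ℓ=6 ⇒ convergent index 5
step 0: (12, 1)  from 12·(1,0) + (0,1)
…
step 4: (1652, 129)  from 4·(397,31) + (64,5)
step 5: (2049, 160)  from 1·(1652,129) + (397,31)
→ (2049, 160).  Check: 2049²=4198401, 164·160²=4198400, difference 1.
(2049+160√164)^2 = 8396801 + 655680√164
(2049+160√164)^3 = 34410088449 + 2686976480√164

2049 160
8396801 655680
34410088449 2686976480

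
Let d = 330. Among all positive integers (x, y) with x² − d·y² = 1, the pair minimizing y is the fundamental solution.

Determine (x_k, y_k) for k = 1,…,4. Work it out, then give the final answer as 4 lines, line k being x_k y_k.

√330 → a₀=18, period (6,36); ℓ=2 even so k=1
k=0  a_k=18  p_k/q_k = 18/1
k=1  a_k=6  p_k/q_k = 109/6
fundamental: x₁=109, y₁=6  (since 11881 − 330·36 = 1)
(x_2, y_2) = (109·109 + 330·6·6, 109·6 + 6·109) = (23761, 1308)
(x_3, y_3) = (109·23761 + 330·6·1308, 109·1308 + 6·23761) = (5179789, 285138)
(x_4, y_4) = (109·5179789 + 330·6·285138, 109·285138 + 6·5179789) = (1129170241, 62158776)

109 6
23761 1308
5179789 285138
1129170241 62158776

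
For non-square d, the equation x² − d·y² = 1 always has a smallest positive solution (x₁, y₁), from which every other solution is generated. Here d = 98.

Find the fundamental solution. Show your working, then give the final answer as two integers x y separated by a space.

d=98: √d = [9; 1,8,1,18] (ℓ=4, even), read p_3/q_3
step 0: (9, 1)  from 9·(1,0) + (0,1)
step 1: (10, 1)  from 1·(9,1) + (1,0)
step 2: (89, 9)  from 8·(10,1) + (9,1)
step 3: (99, 10)  from 1·(89,9) + (10,1)
fundamental: x₁=99, y₁=10  (since 9801 − 98·100 = 1)

99 10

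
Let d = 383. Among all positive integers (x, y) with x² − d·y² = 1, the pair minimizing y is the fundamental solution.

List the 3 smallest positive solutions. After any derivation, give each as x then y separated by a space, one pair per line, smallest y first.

[19; 1,1,3,19,3,1,1,38] for √383; ℓ=8 ⇒ convergent index 7
step 0: (19, 1)  from 19·(1,0) + (0,1)
step 1: (20, 1)  from 1·(19,1) + (1,0)
step 2: (39, 2)  from 1·(20,1) + (19,1)
step 3: (137, 7)  from 3·(39,2) + (20,1)
step 4: (2642, 135)  from 19·(137,7) + (39,2)
step 5: (8063, 412)  from 3·(2642,135) + (137,7)
step 6: (10705, 547)  from 1·(8063,412) + (2642,135)
step 7: (18768, 959)  from 1·(10705,547) + (8063,412)
fundamental: x₁=18768, y₁=959  (since 352237824 − 383·919681 = 1)
n=2: (18768,959)∘(18768,959) = (18768·18768+383·959·959, 18768·959+959·18768) = (704475647,35997024)
n=3: (704475647,35997024)∘(18768,959) = (18768·704475647+383·959·35997024, 18768·35997024+959·704475647) = (26443197867024,1351184291905)

18768 959
704475647 35997024
26443197867024 1351184291905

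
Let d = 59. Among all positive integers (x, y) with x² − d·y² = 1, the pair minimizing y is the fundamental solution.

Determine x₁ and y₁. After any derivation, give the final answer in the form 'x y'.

530 69

√59 → a₀=7, period (1,2,7,2,1,14); ℓ=6 even so k=5
k=0  a_k=7  p_k/q_k = 7/1
k=1  a_k=1  p_k/q_k = 8/1
k=2  a_k=2  p_k/q_k = 23/3
…
k=4  a_k=2  p_k/q_k = 361/47
k=5  a_k=1  p_k/q_k = 530/69
fundamental: x₁=530, y₁=69  (since 280900 − 59·4761 = 1)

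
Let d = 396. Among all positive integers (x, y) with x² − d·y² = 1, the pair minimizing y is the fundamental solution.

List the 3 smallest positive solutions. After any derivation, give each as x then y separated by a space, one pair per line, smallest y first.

199 10
79201 3980
31521799 1584030

d=396: √d = [19; 1,8,1,38] (ℓ=4, even), read p_3/q_3
step 0: (19, 1)  from 19·(1,0) + (0,1)
…
step 2: (179, 9)  from 8·(20,1) + (19,1)
step 3: (199, 10)  from 1·(179,9) + (20,1)
fundamental: x₁=199, y₁=10  (since 39601 − 396·100 = 1)
n=2: (199,10)∘(199,10) = (199·199+396·10·10, 199·10+10·199) = (79201,3980)
n=3: (79201,3980)∘(199,10) = (199·79201+396·10·3980, 199·3980+10·79201) = (31521799,1584030)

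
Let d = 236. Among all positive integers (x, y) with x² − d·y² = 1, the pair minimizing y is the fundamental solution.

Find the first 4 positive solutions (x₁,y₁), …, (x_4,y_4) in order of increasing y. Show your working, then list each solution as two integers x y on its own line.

d=236: √d = [15; 2,1,3,5,1,6,1,5,3,1,2,30] (ℓ=12, even), read p_11/q_11
step 0: (15, 1)  from 15·(1,0) + (0,1)
step 1: (31, 2)  from 2·(15,1) + (1,0)
step 2: (46, 3)  from 1·(31,2) + (15,1)
…
step 4: (891, 58)  from 5·(169,11) + (46,3)
…
step 9: (154729, 10072)  from 3·(48806,3177) + (8311,541)
step 10: (203535, 13249)  from 1·(154729,10072) + (48806,3177)
step 11: (561799, 36570)  from 2·(203535,13249) + (154729,10072)
fundamental: x₁=561799, y₁=36570  (since 315618116401 − 236·1337364900 = 1)
(561799+36570√236)^2 = 631236232801 + 41089978860√236
(561799+36570√236)^3 = 709255768702176199 + 46168618067101710√236
(561799+36570√236)^4 = 796918363201596536611201 + 51874966922918257173720√236

561799 36570
631236232801 41089978860
709255768702176199 46168618067101710
796918363201596536611201 51874966922918257173720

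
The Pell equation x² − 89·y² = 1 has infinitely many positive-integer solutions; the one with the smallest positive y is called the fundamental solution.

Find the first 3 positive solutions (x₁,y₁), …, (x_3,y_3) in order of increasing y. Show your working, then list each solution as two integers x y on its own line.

500001 53000
500002000001 53000106000
500003000004500001 53000212000159000

d=89: √d = [9; 2,3,3,2,18] (ℓ=5, odd), read p_9/q_9
step 0: (9, 1)  from 9·(1,0) + (0,1)
step 1: (19, 2)  from 2·(9,1) + (1,0)
step 2: (66, 7)  from 3·(19,2) + (9,1)
step 3: (217, 23)  from 3·(66,7) + (19,2)
…
step 5: (9217, 977)  from 18·(500,53) + (217,23)
step 6: (18934, 2007)  from 2·(9217,977) + (500,53)
step 7: (66019, 6998)  from 3·(18934,2007) + (9217,977)
step 8: (216991, 23001)  from 3·(66019,6998) + (18934,2007)
step 9: (500001, 53000)  from 2·(216991,23001) + (66019,6998)
→ (500001, 53000).  Check: 500001²=250001000001, 89·53000²=250001000000, difference 1.
k=2:  x_2 = 500001·500001+89·53000·53000 = 500002000001,  y_2 = 500001·53000+53000·500001 = 53000106000
k=3:  x_3 = 500001·500002000001+89·53000·53000106000 = 500003000004500001,  y_3 = 500001·53000106000+53000·500002000001 = 53000212000159000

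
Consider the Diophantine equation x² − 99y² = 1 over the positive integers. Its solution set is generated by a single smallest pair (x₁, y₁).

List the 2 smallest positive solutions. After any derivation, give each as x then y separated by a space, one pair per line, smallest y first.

10 1
199 20

√99 = [9; 1,18, …], period ℓ=2 (even) → k=1
k=0  a_k=9  p_k/q_k = 9/1
k=1  a_k=1  p_k/q_k = 10/1
→ (10, 1).  Check: 10²=100, 99·1²=99, difference 1.
(10+1√99)^2 = 199 + 20√99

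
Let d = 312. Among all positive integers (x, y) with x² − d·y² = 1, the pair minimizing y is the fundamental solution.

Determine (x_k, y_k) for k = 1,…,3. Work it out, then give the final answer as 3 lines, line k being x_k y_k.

[17; 1,1,1,34] for √312; ℓ=4 ⇒ convergent index 3
i=0: a=17 ⇒ p=17, q=1
…
i=2: a=1 ⇒ p=35, q=2
i=3: a=1 ⇒ p=53, q=3
→ (53, 3).  Check: 53²=2809, 312·3²=2808, difference 1.
k=2:  x_2 = 53·53+312·3·3 = 5617,  y_2 = 53·3+3·53 = 318
k=3:  x_3 = 53·5617+312·3·318 = 595349,  y_3 = 53·318+3·5617 = 33705

53 3
5617 318
595349 33705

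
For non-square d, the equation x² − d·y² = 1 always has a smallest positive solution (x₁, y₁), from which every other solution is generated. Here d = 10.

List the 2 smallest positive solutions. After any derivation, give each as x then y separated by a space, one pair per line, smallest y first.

19 6
721 228

d=10: √d = [3; 6] (ℓ=1, odd), read p_1/q_1
a_0=3:  p_0=3·1+0=3,  q_0=3·0+1=1
a_1=6:  p_1=6·3+1=19,  q_1=6·1+0=6
→ (19, 6).  Check: 19²=361, 10·6²=360, difference 1.
n=2: (19,6)∘(19,6) = (19·19+10·6·6, 19·6+6·19) = (721,228)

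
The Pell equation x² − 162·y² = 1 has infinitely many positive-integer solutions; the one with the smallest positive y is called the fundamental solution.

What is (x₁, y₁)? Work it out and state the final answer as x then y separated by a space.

19601 1540

√162 = [12; 1,2,1,2,12,2,1,2,1,24, …], period ℓ=10 (even) → k=9
i=0: a=12 ⇒ p=12, q=1
i=1: a=1 ⇒ p=13, q=1
i=2: a=2 ⇒ p=38, q=3
i=3: a=1 ⇒ p=51, q=4
i=4: a=2 ⇒ p=140, q=11
i=5: a=12 ⇒ p=1731, q=136
i=6: a=2 ⇒ p=3602, q=283
i=7: a=1 ⇒ p=5333, q=419
i=8: a=2 ⇒ p=14268, q=1121
i=9: a=1 ⇒ p=19601, q=1540
→ (19601, 1540).  Check: 19601²=384199201, 162·1540²=384199200, difference 1.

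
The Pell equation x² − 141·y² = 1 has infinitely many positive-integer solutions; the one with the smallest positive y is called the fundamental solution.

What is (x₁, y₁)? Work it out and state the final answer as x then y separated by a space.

95 8

√141 = [11; 1,6,1,22, …], period ℓ=4 (even) → k=3
step 0: (11, 1)  from 11·(1,0) + (0,1)
…
step 2: (83, 7)  from 6·(12,1) + (11,1)
step 3: (95, 8)  from 1·(83,7) + (12,1)
fundamental: x₁=95, y₁=8  (since 9025 − 141·64 = 1)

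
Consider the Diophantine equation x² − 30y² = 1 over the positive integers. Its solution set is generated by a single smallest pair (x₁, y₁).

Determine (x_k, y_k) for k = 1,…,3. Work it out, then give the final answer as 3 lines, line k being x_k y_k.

11 2
241 44
5291 966

√30 → a₀=5, period (2,10); ℓ=2 even so k=1
i=0: a=5 ⇒ p=5, q=1
i=1: a=2 ⇒ p=11, q=2
fundamental: x₁=11, y₁=2  (since 121 − 30·4 = 1)
(x_2, y_2) = (11·11 + 30·2·2, 11·2 + 2·11) = (241, 44)
(x_3, y_3) = (11·241 + 30·2·44, 11·44 + 2·241) = (5291, 966)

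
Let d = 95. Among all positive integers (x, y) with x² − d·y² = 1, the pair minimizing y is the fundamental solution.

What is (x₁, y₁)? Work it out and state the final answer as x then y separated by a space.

39 4

√95 → a₀=9, period (1,2,1,18); ℓ=4 even so k=3
k=0  a_k=9  p_k/q_k = 9/1
k=1  a_k=1  p_k/q_k = 10/1
k=2  a_k=2  p_k/q_k = 29/3
k=3  a_k=1  p_k/q_k = 39/4
→ (39, 4).  Check: 39²=1521, 95·4²=1520, difference 1.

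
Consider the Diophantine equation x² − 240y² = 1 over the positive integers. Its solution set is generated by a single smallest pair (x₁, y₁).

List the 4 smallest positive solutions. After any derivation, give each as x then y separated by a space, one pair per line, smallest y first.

31 2
1921 124
119071 7686
7380481 476408

√240 = [15; 2,30, …], period ℓ=2 (even) → k=1
a_0=15:  p_0=15·1+0=15,  q_0=15·0+1=1
a_1=2:  p_1=2·15+1=31,  q_1=2·1+0=2
fundamental: x₁=31, y₁=2  (since 961 − 240·4 = 1)
(x_2, y_2) = (31·31 + 240·2·2, 31·2 + 2·31) = (1921, 124)
(x_3, y_3) = (31·1921 + 240·2·124, 31·124 + 2·1921) = (119071, 7686)
(x_4, y_4) = (31·119071 + 240·2·7686, 31·7686 + 2·119071) = (7380481, 476408)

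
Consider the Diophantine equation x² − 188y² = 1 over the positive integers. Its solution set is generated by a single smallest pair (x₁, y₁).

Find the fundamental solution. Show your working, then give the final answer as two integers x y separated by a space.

d=188: √d = [13; 1,2,2,6,2,2,1,26] (ℓ=8, even), read p_7/q_7
step 0: (13, 1)  from 13·(1,0) + (0,1)
step 1: (14, 1)  from 1·(13,1) + (1,0)
step 2: (41, 3)  from 2·(14,1) + (13,1)
step 3: (96, 7)  from 2·(41,3) + (14,1)
step 4: (617, 45)  from 6·(96,7) + (41,3)
step 5: (1330, 97)  from 2·(617,45) + (96,7)
step 6: (3277, 239)  from 2·(1330,97) + (617,45)
step 7: (4607, 336)  from 1·(3277,239) + (1330,97)
(x₁, y₁) = (4607, 336);  4607² − 188·336² = 1 ✓

4607 336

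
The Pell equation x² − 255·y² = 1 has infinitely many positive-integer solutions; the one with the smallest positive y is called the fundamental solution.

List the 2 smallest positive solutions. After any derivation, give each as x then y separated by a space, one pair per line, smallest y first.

16 1
511 32

√255 → a₀=15, period (1,30); ℓ=2 even so k=1
i=0: a=15 ⇒ p=15, q=1
i=1: a=1 ⇒ p=16, q=1
→ (16, 1).  Check: 16²=256, 255·1²=255, difference 1.
k=2:  x_2 = 16·16+255·1·1 = 511,  y_2 = 16·1+1·16 = 32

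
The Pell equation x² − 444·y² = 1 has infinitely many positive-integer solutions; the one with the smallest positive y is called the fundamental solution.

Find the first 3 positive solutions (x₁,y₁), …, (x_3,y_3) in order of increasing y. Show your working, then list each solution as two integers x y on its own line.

295 14
174049 8260
102688615 4873386

[21; 14,42] for √444; ℓ=2 ⇒ convergent index 1
a_0=21:  p_0=21·1+0=21,  q_0=21·0+1=1
a_1=14:  p_1=14·21+1=295,  q_1=14·1+0=14
(x₁, y₁) = (295, 14);  295² − 444·14² = 1 ✓
n=2: (295,14)∘(295,14) = (295·295+444·14·14, 295·14+14·295) = (174049,8260)
n=3: (174049,8260)∘(295,14) = (295·174049+444·14·8260, 295·8260+14·174049) = (102688615,4873386)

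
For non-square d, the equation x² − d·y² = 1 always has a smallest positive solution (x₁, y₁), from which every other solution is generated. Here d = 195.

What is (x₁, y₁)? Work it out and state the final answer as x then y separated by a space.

[13; 1,26] for √195; ℓ=2 ⇒ convergent index 1
i=0: a=13 ⇒ p=13, q=1
i=1: a=1 ⇒ p=14, q=1
(x₁, y₁) = (14, 1);  14² − 195·1² = 1 ✓

14 1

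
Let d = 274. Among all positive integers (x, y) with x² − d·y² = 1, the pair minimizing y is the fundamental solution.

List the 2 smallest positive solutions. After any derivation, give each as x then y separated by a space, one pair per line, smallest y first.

3959299 239190
31352097142801 1894049455620

√274 → a₀=16, period (1,1,4,4,1,1,32); ℓ=7 odd so k=13
step 0: (16, 1)  from 16·(1,0) + (0,1)
step 1: (17, 1)  from 1·(16,1) + (1,0)
step 2: (33, 2)  from 1·(17,1) + (16,1)
…
step 4: (629, 38)  from 4·(149,9) + (33,2)
step 5: (778, 47)  from 1·(629,38) + (149,9)
step 6: (1407, 85)  from 1·(778,47) + (629,38)
…
step 8: (47209, 2852)  from 1·(45802,2767) + (1407,85)
step 9: (93011, 5619)  from 1·(47209,2852) + (45802,2767)
step 10: (419253, 25328)  from 4·(93011,5619) + (47209,2852)
step 11: (1770023, 106931)  from 4·(419253,25328) + (93011,5619)
step 12: (2189276, 132259)  from 1·(1770023,106931) + (419253,25328)
step 13: (3959299, 239190)  from 1·(2189276,132259) + (1770023,106931)
→ (3959299, 239190).  Check: 3959299²=15676048571401, 274·239190²=15676048571400, difference 1.
k=2:  x_2 = 3959299·3959299+274·239190·239190 = 31352097142801,  y_2 = 3959299·239190+239190·3959299 = 1894049455620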